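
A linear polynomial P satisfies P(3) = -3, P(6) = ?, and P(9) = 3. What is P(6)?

The 2 known points determine the degree-1 polynomial uniquely.
Write P(n) = an + b. Substituting each data point gives a linear system:
  3a + b = -3
  9a + b = 3
Solving the system yields a = 1, b = -6.
So P(n) = n - 6.
Then P(6) = 0.

0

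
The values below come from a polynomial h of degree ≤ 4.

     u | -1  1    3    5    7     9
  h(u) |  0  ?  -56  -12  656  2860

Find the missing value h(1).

On equispaced nodes a degree-4 polynomial has vanishing fifth forward difference, so
  - h(-1) + 5·h(1) - 10·h(3) + 10·h(5) - 5·h(7) + h(9) = 0.
Substituting the known values and solving for h(1):
  5·h(1) = -20
  h(1) = -4.

-4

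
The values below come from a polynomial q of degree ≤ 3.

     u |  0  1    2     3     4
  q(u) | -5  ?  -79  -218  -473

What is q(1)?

-20

The 4 known points determine the degree-3 polynomial uniquely.
Write q(u) = au^3 + bu^2 + cu + d. Substituting each data point gives a linear system:
  d = -5
  8a + 4b + 2c + d = -79
  27a + 9b + 3c + d = -218
  64a + 16b + 4c + d = -473
Solving the system yields a = -6, b = -4, c = -5, d = -5.
So q(u) = -6u³ - 4u² - 5u - 5.
Then q(1) = -20.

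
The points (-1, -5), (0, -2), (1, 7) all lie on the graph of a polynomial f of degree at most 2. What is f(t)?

Using the Lagrange interpolation formula with nodes -1, 0, 1:
  L_0(t) = t(t - 1) / 2
  L_1(t) = (t + 1)(t - 1) / -1
  L_2(t) = (t + 1)t / 2
Then f(t) = -5·L_0(t) - 2·L_1(t) + 7·L_2(t).
Expanding and collecting terms gives f(t) = 3t^2 + 6t - 2.
Check: f(-1) = -5. ✓

f(t) = 3t^2 + 6t - 2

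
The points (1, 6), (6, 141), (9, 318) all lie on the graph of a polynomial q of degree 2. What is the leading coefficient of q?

4

Write q(n) = an^2 + bn + c. Substituting each data point gives a linear system:
  a + b + c = 6
  36a + 6b + c = 141
  81a + 9b + c = 318
Solving the system yields a = 4, b = -1, c = 3.
So q(n) = 4n² - n + 3.
The leading coefficient is 4.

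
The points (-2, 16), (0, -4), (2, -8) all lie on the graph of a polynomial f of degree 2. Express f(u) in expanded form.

Using the Lagrange interpolation formula with nodes -2, 0, 2:
  L_0(u) = u(u - 2) / 8
  L_1(u) = (u + 2)(u - 2) / -4
  L_2(u) = (u + 2)u / 8
Then f(u) = 16·L_0(u) - 4·L_1(u) - 8·L_2(u).
Expanding and collecting terms gives f(u) = 2u^2 - 6u - 4.
Check: f(2) = -8. ✓

f(u) = 2u^2 - 6u - 4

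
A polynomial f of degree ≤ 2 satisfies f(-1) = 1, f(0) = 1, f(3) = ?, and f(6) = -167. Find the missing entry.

-47

The 3 known points determine the degree-2 polynomial uniquely.
Write f(u) = au^2 + bu + c. Substituting each data point gives a linear system:
  a - b + c = 1
  c = 1
  36a + 6b + c = -167
Solving the system yields a = -4, b = -4, c = 1.
So f(u) = -4u^2 - 4u + 1.
Then f(3) = -47.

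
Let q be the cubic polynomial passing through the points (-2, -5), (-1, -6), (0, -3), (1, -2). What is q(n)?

q(n) = -n^3 - n^2 + 3n - 3

Write q(n) = an^3 + bn^2 + cn + d. Substituting each data point gives a linear system:
  -8a + 4b - 2c + d = -5
  -a + b - c + d = -6
  d = -3
  a + b + c + d = -2
Solving the system yields a = -1, b = -1, c = 3, d = -3.
So q(n) = -n^3 - n^2 + 3n - 3.
Check: q(0) = -3. ✓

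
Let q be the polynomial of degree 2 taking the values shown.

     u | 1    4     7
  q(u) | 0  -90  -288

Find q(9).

Using the Lagrange interpolation formula with nodes 1, 4, 7:
  L_0(u) = (u - 4)(u - 7) / 18
  L_1(u) = (u - 1)(u - 7) / -9
  L_2(u) = (u - 1)(u - 4) / 18
Then q(u) = 0·L_0(u) - 90·L_1(u) - 288·L_2(u).
Expanding and collecting terms gives q(u) = -6u² + 6.
Evaluating at u = 9: q(9) = -480.

-480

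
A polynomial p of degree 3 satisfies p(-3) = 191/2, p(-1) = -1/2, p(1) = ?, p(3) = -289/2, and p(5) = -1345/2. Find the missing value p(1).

-1/2

On equispaced nodes a degree-3 polynomial has vanishing fourth forward difference, so
  p(-3) - 4·p(-1) + 6·p(1) - 4·p(3) + p(5) = 0.
Substituting the known values and solving for p(1):
  6·p(1) = -3
  p(1) = -1/2.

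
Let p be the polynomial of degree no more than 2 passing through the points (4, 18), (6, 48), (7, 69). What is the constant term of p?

Write p(x) = ax^2 + bx + c. Substituting each data point gives a linear system:
  16a + 4b + c = 18
  36a + 6b + c = 48
  49a + 7b + c = 69
Solving the system yields a = 2, b = -5, c = 6.
So p(x) = 2x^2 - 5x + 6.
The constant term is 6.

6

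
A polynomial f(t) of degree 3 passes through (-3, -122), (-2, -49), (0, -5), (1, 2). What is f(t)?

Write f(t) = at^3 + bt^2 + ct + d. Substituting each data point gives a linear system:
  -27a + 9b - 3c + d = -122
  -8a + 4b - 2c + d = -49
  d = -5
  a + b + c + d = 2
Solving the system yields a = 3, b = -2, c = 6, d = -5.
So f(t) = 3t^3 - 2t^2 + 6t - 5.
Check: f(-3) = -122. ✓

f(t) = 3t^3 - 2t^2 + 6t - 5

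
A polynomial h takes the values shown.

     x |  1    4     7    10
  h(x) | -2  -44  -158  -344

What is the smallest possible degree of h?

2

Forward differences of the values at x = 1, 4, 7, 10:
  h  : -2  -44  -158  -344
  Δ  : -42  -114  -186
  Δ^2: -72  -72
  Δ^3: 0
The second differences are constant (-72) and nonzero, while all higher differences vanish, so the minimal degree is 2.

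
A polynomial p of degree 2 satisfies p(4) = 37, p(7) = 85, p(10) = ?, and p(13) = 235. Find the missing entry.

The 3 known points determine the degree-2 polynomial uniquely.
Write p(x) = ax^2 + bx + c. Substituting each data point gives a linear system:
  16a + 4b + c = 37
  49a + 7b + c = 85
  169a + 13b + c = 235
Solving the system yields a = 1, b = 5, c = 1.
So p(x) = x² + 5x + 1.
Then p(10) = 151.

151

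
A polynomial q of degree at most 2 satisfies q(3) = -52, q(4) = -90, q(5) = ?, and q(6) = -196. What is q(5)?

The 3 known points determine the degree-2 polynomial uniquely.
Write q(s) = as^2 + bs + c. Substituting each data point gives a linear system:
  9a + 3b + c = -52
  16a + 4b + c = -90
  36a + 6b + c = -196
Solving the system yields a = -5, b = -3, c = 2.
So q(s) = -5s^2 - 3s + 2.
Then q(5) = -138.

-138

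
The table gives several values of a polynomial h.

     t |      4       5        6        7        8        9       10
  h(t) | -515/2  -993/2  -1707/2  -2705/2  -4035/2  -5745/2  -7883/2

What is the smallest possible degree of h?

Forward differences of the values at t = 4, 5, 6, 7, 8, 9, 10:
  h  : -515/2  -993/2  -1707/2  -2705/2  -4035/2  -5745/2  -7883/2
  Δ  : -239  -357  -499  -665  -855  -1069
  Δ^2: -118  -142  -166  -190  -214
  Δ^3: -24  -24  -24  -24
  Δ^4: 0  0  0
  Δ^5: 0  0
  Δ^6: 0
The third differences are constant (-24) and nonzero, while all higher differences vanish, so the minimal degree is 3.

3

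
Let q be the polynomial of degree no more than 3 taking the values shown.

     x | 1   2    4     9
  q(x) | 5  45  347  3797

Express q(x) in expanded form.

Using the Lagrange interpolation formula with nodes 1, 2, 4, 9:
  L_0(x) = (x - 2)(x - 4)(x - 9) / -24
  L_1(x) = (x - 1)(x - 4)(x - 9) / 14
  L_2(x) = (x - 1)(x - 2)(x - 9) / -30
  L_3(x) = (x - 1)(x - 2)(x - 4) / 280
Then q(x) = 5·L_0(x) + 45·L_1(x) + 347·L_2(x) + 3797·L_3(x).
Expanding and collecting terms gives q(x) = 5x^3 + 2x^2 - x - 1.
Check: q(1) = 5. ✓

q(x) = 5x^3 + 2x^2 - x - 1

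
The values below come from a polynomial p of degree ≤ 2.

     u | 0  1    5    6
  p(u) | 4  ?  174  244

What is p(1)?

The 3 known points determine the degree-2 polynomial uniquely.
Write p(u) = au^2 + bu + c. Substituting each data point gives a linear system:
  c = 4
  25a + 5b + c = 174
  36a + 6b + c = 244
Solving the system yields a = 6, b = 4, c = 4.
So p(u) = 6u^2 + 4u + 4.
Then p(1) = 14.

14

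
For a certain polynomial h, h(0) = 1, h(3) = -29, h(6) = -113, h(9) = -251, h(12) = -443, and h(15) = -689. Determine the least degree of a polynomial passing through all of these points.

2

Forward differences of the values at s = 0, 3, 6, 9, 12, 15:
  h  : 1  -29  -113  -251  -443  -689
  Δ  : -30  -84  -138  -192  -246
  Δ^2: -54  -54  -54  -54
  Δ^3: 0  0  0
  Δ^4: 0  0
  Δ^5: 0
The second differences are constant (-54) and nonzero, while all higher differences vanish, so the minimal degree is 2.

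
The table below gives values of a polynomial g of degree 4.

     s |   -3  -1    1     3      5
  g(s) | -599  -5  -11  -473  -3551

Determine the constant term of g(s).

4

Write g(s) = as^4 + bs^3 + cs^2 + ds + e. Substituting each data point gives a linear system:
  81a - 27b + 9c - 3d + e = -599
  a - b + c - d + e = -5
  a + b + c + d + e = -11
  81a + 27b + 9c + 3d + e = -473
  625a + 125b + 25c + 5d + e = -3551
Solving the system yields a = -6, b = 3, c = -6, d = -6, e = 4.
So g(s) = -6s⁴ + 3s³ - 6s² - 6s + 4.
The constant term is 4.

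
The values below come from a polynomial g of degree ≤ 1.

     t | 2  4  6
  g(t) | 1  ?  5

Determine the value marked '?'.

On equispaced nodes a degree-1 polynomial has vanishing second forward difference, so
  g(2) - 2·g(4) + g(6) = 0.
Substituting the known values and solving for g(4):
  -2·g(4) = -6
  g(4) = 3.

3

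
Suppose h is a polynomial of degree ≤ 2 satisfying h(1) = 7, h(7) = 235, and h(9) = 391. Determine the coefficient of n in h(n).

Write h(n) = an^2 + bn + c. Substituting each data point gives a linear system:
  a + b + c = 7
  49a + 7b + c = 235
  81a + 9b + c = 391
Solving the system yields a = 5, b = -2, c = 4.
So h(n) = 5n² - 2n + 4.
The coefficient of n is -2.

-2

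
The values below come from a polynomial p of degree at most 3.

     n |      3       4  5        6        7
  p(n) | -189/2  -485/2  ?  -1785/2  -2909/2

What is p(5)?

-997/2

On equispaced nodes a degree-3 polynomial has vanishing fourth forward difference, so
  p(3) - 4·p(4) + 6·p(5) - 4·p(6) + p(7) = 0.
Substituting the known values and solving for p(5):
  6·p(5) = -2991
  p(5) = -997/2.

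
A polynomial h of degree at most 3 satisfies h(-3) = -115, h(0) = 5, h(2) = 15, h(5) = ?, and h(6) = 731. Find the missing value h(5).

The 4 known points determine the degree-3 polynomial uniquely.
Write h(x) = ax^3 + bx^2 + cx + d. Substituting each data point gives a linear system:
  -27a + 9b - 3c + d = -115
  d = 5
  8a + 4b + 2c + d = 15
  216a + 36b + 6c + d = 731
Solving the system yields a = 4, b = -3, c = -5, d = 5.
So h(x) = 4x^3 - 3x^2 - 5x + 5.
Then h(5) = 405.

405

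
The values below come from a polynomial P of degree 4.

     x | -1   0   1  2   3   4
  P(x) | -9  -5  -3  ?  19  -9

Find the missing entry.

On equispaced nodes a degree-4 polynomial has vanishing fifth forward difference, so
  - P(-1) + 5·P(0) - 10·P(1) + 10·P(2) - 5·P(3) + P(4) = 0.
Substituting the known values and solving for P(2):
  10·P(2) = 90
  P(2) = 9.

9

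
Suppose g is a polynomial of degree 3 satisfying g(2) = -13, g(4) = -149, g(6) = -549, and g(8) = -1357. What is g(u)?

g(u) = -3u^3 + 3u^2 - 2u + 3

Using the Lagrange interpolation formula with nodes 2, 4, 6, 8:
  L_0(u) = (u - 4)(u - 6)(u - 8) / -48
  L_1(u) = (u - 2)(u - 6)(u - 8) / 16
  L_2(u) = (u - 2)(u - 4)(u - 8) / -16
  L_3(u) = (u - 2)(u - 4)(u - 6) / 48
Then g(u) = -13·L_0(u) - 149·L_1(u) - 549·L_2(u) - 1357·L_3(u).
Expanding and collecting terms gives g(u) = -3u^3 + 3u^2 - 2u + 3.
Check: g(8) = -1357. ✓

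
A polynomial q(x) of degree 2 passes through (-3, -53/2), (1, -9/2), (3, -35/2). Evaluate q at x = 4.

-30

Write q(x) = ax^2 + bx + c. Substituting each data point gives a linear system:
  9a - 3b + c = -53/2
  a + b + c = -9/2
  9a + 3b + c = -35/2
Solving the system yields a = -2, b = 3/2, c = -4.
So q(x) = -2x² + (3/2)x - 4.
Then q(4) = -30.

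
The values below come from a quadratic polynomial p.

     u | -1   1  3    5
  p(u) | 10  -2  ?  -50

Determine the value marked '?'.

-22

The 3 known points determine the degree-2 polynomial uniquely.
Write p(u) = au^2 + bu + c. Substituting each data point gives a linear system:
  a - b + c = 10
  a + b + c = -2
  25a + 5b + c = -50
Solving the system yields a = -1, b = -6, c = 5.
So p(u) = -u² - 6u + 5.
Then p(3) = -22.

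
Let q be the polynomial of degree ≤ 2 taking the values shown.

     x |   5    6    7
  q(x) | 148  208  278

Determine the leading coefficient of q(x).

5

Write q(x) = ax^2 + bx + c. Substituting each data point gives a linear system:
  25a + 5b + c = 148
  36a + 6b + c = 208
  49a + 7b + c = 278
Solving the system yields a = 5, b = 5, c = -2.
So q(x) = 5x² + 5x - 2.
The leading coefficient is 5.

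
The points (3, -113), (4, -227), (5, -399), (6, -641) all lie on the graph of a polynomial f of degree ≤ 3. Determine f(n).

Write f(n) = an^3 + bn^2 + cn + d. Substituting each data point gives a linear system:
  27a + 9b + 3c + d = -113
  64a + 16b + 4c + d = -227
  125a + 25b + 5c + d = -399
  216a + 36b + 6c + d = -641
Solving the system yields a = -2, b = -5, c = -5, d = 1.
So f(n) = -2n³ - 5n² - 5n + 1.
Check: f(4) = -227. ✓

f(n) = -2n^3 - 5n^2 - 5n + 1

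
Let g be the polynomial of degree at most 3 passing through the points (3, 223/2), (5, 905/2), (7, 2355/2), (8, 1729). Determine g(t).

Using the Lagrange interpolation formula with nodes 3, 5, 7, 8:
  L_0(t) = (t - 5)(t - 7)(t - 8) / -40
  L_1(t) = (t - 3)(t - 7)(t - 8) / 12
  L_2(t) = (t - 3)(t - 5)(t - 8) / -8
  L_3(t) = (t - 3)(t - 5)(t - 7) / 15
Then g(t) = 223/2·L_0(t) + 905/2·L_1(t) + 2355/2·L_2(t) + 1729·L_3(t).
Expanding and collecting terms gives g(t) = 3t^3 + 3t^2 - (1/2)t + 5.
Check: g(5) = 905/2. ✓

g(t) = 3t^3 + 3t^2 - (1/2)t + 5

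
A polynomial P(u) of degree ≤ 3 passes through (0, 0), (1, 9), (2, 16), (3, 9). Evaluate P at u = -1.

1

Write P(u) = au^3 + bu^2 + cu + d. Substituting each data point gives a linear system:
  d = 0
  a + b + c + d = 9
  8a + 4b + 2c + d = 16
  27a + 9b + 3c + d = 9
Solving the system yields a = -2, b = 5, c = 6, d = 0.
So P(u) = -2u³ + 5u² + 6u.
Then P(-1) = 1.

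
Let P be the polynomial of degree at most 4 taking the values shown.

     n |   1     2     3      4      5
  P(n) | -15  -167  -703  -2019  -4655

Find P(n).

P(n) = -6n^4 - 6n^3 - 6n^2 - 2n + 5

Write P(n) = an^4 + bn^3 + cn^2 + dn + e. Substituting each data point gives a linear system:
  a + b + c + d + e = -15
  16a + 8b + 4c + 2d + e = -167
  81a + 27b + 9c + 3d + e = -703
  256a + 64b + 16c + 4d + e = -2019
  625a + 125b + 25c + 5d + e = -4655
Solving the system yields a = -6, b = -6, c = -6, d = -2, e = 5.
So P(n) = -6n^4 - 6n^3 - 6n^2 - 2n + 5.
Check: P(4) = -2019. ✓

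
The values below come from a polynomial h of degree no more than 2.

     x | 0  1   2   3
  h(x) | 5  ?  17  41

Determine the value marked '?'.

5

The 3 known points determine the degree-2 polynomial uniquely.
Write h(x) = ax^2 + bx + c. Substituting each data point gives a linear system:
  c = 5
  4a + 2b + c = 17
  9a + 3b + c = 41
Solving the system yields a = 6, b = -6, c = 5.
So h(x) = 6x^2 - 6x + 5.
Then h(1) = 5.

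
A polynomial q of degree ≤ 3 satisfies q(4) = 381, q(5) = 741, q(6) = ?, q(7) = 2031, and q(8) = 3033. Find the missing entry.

On equispaced nodes a degree-3 polynomial has vanishing fourth forward difference, so
  q(4) - 4·q(5) + 6·q(6) - 4·q(7) + q(8) = 0.
Substituting the known values and solving for q(6):
  6·q(6) = 7674
  q(6) = 1279.

1279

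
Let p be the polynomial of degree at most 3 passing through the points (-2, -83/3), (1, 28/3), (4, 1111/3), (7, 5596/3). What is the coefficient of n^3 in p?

5

Write p(n) = an^3 + bn^2 + cn + d. Substituting each data point gives a linear system:
  -8a + 4b - 2c + d = -83/3
  a + b + c + d = 28/3
  64a + 16b + 4c + d = 1111/3
  343a + 49b + 7c + d = 5596/3
Solving the system yields a = 5, b = 3, c = 1/3, d = 1.
So p(n) = 5n^3 + 3n^2 + (1/3)n + 1.
The leading coefficient is 5.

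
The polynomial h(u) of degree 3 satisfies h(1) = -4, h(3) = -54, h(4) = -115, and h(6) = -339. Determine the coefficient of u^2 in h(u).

Write h(u) = au^3 + bu^2 + cu + d. Substituting each data point gives a linear system:
  a + b + c + d = -4
  27a + 9b + 3c + d = -54
  64a + 16b + 4c + d = -115
  216a + 36b + 6c + d = -339
Solving the system yields a = -1, b = -4, c = 4, d = -3.
So h(u) = -u³ - 4u² + 4u - 3.
The coefficient of u^2 is -4.

-4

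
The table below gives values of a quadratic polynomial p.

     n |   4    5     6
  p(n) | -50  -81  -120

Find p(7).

Write p(n) = an^2 + bn + c. Substituting each data point gives a linear system:
  16a + 4b + c = -50
  25a + 5b + c = -81
  36a + 6b + c = -120
Solving the system yields a = -4, b = 5, c = -6.
So p(n) = -4n^2 + 5n - 6.
Then p(7) = -167.

-167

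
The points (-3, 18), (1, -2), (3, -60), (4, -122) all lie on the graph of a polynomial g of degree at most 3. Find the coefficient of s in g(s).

-4

Write g(s) = as^3 + bs^2 + cs + d. Substituting each data point gives a linear system:
  -27a + 9b - 3c + d = 18
  a + b + c + d = -2
  27a + 9b + 3c + d = -60
  64a + 16b + 4c + d = -122
Solving the system yields a = -1, b = -3, c = -4, d = 6.
So g(s) = -s³ - 3s² - 4s + 6.
The coefficient of s is -4.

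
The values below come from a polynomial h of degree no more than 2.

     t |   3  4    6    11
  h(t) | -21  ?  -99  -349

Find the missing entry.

-41

The 3 known points determine the degree-2 polynomial uniquely.
Write h(t) = at^2 + bt + c. Substituting each data point gives a linear system:
  9a + 3b + c = -21
  36a + 6b + c = -99
  121a + 11b + c = -349
Solving the system yields a = -3, b = 1, c = 3.
So h(t) = -3t^2 + t + 3.
Then h(4) = -41.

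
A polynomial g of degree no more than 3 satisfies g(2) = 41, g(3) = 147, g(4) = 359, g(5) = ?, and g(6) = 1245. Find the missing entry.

713

The 4 known points determine the degree-3 polynomial uniquely.
Write g(u) = au^3 + bu^2 + cu + d. Substituting each data point gives a linear system:
  8a + 4b + 2c + d = 41
  27a + 9b + 3c + d = 147
  64a + 16b + 4c + d = 359
  216a + 36b + 6c + d = 1245
Solving the system yields a = 6, b = -1, c = -3, d = 3.
So g(u) = 6u³ - u² - 3u + 3.
Then g(5) = 713.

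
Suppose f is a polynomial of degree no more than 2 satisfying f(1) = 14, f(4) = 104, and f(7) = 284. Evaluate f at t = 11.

664

Forward differences of the values at t = 1, 4, 7:
  f  : 14  104  284
  Δ  : 90  180
  Δ^2: 90
The second differences are constant, confirming degree 2.
Interpolating (Newton forward form) and evaluating at t = 11 gives f(11) = 664.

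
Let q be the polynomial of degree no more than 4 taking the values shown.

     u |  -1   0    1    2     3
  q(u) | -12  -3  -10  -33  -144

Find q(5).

-1278

Using the Lagrange interpolation formula with nodes -1, 0, 1, 2, 3:
  L_0(u) = u(u - 1)(u - 2)(u - 3) / 24
  L_1(u) = (u + 1)(u - 1)(u - 2)(u - 3) / -6
  L_2(u) = (u + 1)u(u - 2)(u - 3) / 4
  L_3(u) = (u + 1)u(u - 1)(u - 3) / -6
  L_4(u) = (u + 1)u(u - 1)(u - 2) / 24
Then q(u) = -12·L_0(u) - 3·L_1(u) - 10·L_2(u) - 33·L_3(u) - 144·L_4(u).
Expanding and collecting terms gives q(u) = -3u^4 + 6u^3 - 5u^2 - 5u - 3.
Evaluating at u = 5: q(5) = -1278.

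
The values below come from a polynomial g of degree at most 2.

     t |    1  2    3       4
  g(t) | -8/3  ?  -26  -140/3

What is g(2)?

The 3 known points determine the degree-2 polynomial uniquely.
Write g(t) = at^2 + bt + c. Substituting each data point gives a linear system:
  a + b + c = -8/3
  9a + 3b + c = -26
  16a + 4b + c = -140/3
Solving the system yields a = -3, b = 1/3, c = 0.
So g(t) = -3t^2 + (1/3)t.
Then g(2) = -34/3.

-34/3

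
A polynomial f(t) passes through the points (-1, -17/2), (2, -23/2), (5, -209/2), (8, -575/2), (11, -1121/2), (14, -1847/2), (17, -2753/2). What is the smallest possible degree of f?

Forward differences of the values at t = -1, 2, 5, 8, 11, 14, 17:
  f  : -17/2  -23/2  -209/2  -575/2  -1121/2  -1847/2  -2753/2
  Δ  : -3  -93  -183  -273  -363  -453
  Δ^2: -90  -90  -90  -90  -90
  Δ^3: 0  0  0  0
  Δ^4: 0  0  0
  Δ^5: 0  0
  Δ^6: 0
The second differences are constant (-90) and nonzero, while all higher differences vanish, so the minimal degree is 2.

2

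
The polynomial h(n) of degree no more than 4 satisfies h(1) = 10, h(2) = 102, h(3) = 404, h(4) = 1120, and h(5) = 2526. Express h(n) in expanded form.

h(n) = 3n^4 + 4n^3 + 6n^2 + n - 4

Using the Lagrange interpolation formula with nodes 1, 2, 3, 4, 5:
  L_0(n) = (n - 2)(n - 3)(n - 4)(n - 5) / 24
  L_1(n) = (n - 1)(n - 3)(n - 4)(n - 5) / -6
  L_2(n) = (n - 1)(n - 2)(n - 4)(n - 5) / 4
  L_3(n) = (n - 1)(n - 2)(n - 3)(n - 5) / -6
  L_4(n) = (n - 1)(n - 2)(n - 3)(n - 4) / 24
Then h(n) = 10·L_0(n) + 102·L_1(n) + 404·L_2(n) + 1120·L_3(n) + 2526·L_4(n).
Expanding and collecting terms gives h(n) = 3n⁴ + 4n³ + 6n² + n - 4.
Check: h(2) = 102. ✓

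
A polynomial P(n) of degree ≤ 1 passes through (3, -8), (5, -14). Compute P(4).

Using the Lagrange interpolation formula with nodes 3, 5:
  L_0(n) = (n - 5) / -2
  L_1(n) = (n - 3) / 2
Then P(n) = -8·L_0(n) - 14·L_1(n).
Expanding and collecting terms gives P(n) = -3n + 1.
Evaluating at n = 4: P(4) = -11.

-11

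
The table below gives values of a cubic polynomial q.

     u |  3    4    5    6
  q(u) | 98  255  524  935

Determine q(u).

q(u) = 5u^3 - 4u^2 - 1

Using the Lagrange interpolation formula with nodes 3, 4, 5, 6:
  L_0(u) = (u - 4)(u - 5)(u - 6) / -6
  L_1(u) = (u - 3)(u - 5)(u - 6) / 2
  L_2(u) = (u - 3)(u - 4)(u - 6) / -2
  L_3(u) = (u - 3)(u - 4)(u - 5) / 6
Then q(u) = 98·L_0(u) + 255·L_1(u) + 524·L_2(u) + 935·L_3(u).
Expanding and collecting terms gives q(u) = 5u³ - 4u² - 1.
Check: q(6) = 935. ✓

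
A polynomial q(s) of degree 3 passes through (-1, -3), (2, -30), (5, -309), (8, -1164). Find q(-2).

Write q(s) = as^3 + bs^2 + cs + d. Substituting each data point gives a linear system:
  -a + b - c + d = -3
  8a + 4b + 2c + d = -30
  125a + 25b + 5c + d = -309
  512a + 64b + 8c + d = -1164
Solving the system yields a = -2, b = -2, c = -1, d = -4.
So q(s) = -2s^3 - 2s^2 - s - 4.
Then q(-2) = 6.

6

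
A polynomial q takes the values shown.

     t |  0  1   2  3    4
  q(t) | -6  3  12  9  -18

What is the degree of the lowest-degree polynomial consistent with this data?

Forward differences of the values at t = 0, 1, 2, 3, 4:
  q  : -6  3  12  9  -18
  Δ  : 9  9  -3  -27
  Δ^2: 0  -12  -24
  Δ^3: -12  -12
  Δ^4: 0
The third differences are constant (-12) and nonzero, while all higher differences vanish, so the minimal degree is 3.

3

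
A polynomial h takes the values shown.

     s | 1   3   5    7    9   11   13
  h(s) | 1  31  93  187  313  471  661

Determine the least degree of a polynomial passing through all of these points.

Forward differences of the values at s = 1, 3, 5, 7, 9, 11, 13:
  h  : 1  31  93  187  313  471  661
  Δ  : 30  62  94  126  158  190
  Δ^2: 32  32  32  32  32
  Δ^3: 0  0  0  0
  Δ^4: 0  0  0
  Δ^5: 0  0
  Δ^6: 0
The second differences are constant (32) and nonzero, while all higher differences vanish, so the minimal degree is 2.

2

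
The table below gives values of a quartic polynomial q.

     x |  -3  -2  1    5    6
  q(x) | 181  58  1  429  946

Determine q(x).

Write q(x) = ax^4 + bx^3 + cx^2 + dx + e. Substituting each data point gives a linear system:
  81a - 27b + 9c - 3d + e = 181
  16a - 8b + 4c - 2d + e = 58
  a + b + c + d + e = 1
  625a + 125b + 25c + 5d + e = 429
  1296a + 216b + 36c + 6d + e = 946
Solving the system yields a = 1, b = -2, c = 3, d = -5, e = 4.
So q(x) = x⁴ - 2x³ + 3x² - 5x + 4.
Check: q(-2) = 58. ✓

q(x) = x^4 - 2x^3 + 3x^2 - 5x + 4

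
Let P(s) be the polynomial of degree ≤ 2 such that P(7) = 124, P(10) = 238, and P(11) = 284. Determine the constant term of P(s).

Write P(s) = as^2 + bs + c. Substituting each data point gives a linear system:
  49a + 7b + c = 124
  100a + 10b + c = 238
  121a + 11b + c = 284
Solving the system yields a = 2, b = 4, c = -2.
So P(s) = 2s^2 + 4s - 2.
The constant term is -2.

-2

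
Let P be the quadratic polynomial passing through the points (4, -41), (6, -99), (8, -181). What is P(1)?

Write P(t) = at^2 + bt + c. Substituting each data point gives a linear system:
  16a + 4b + c = -41
  36a + 6b + c = -99
  64a + 8b + c = -181
Solving the system yields a = -3, b = 1, c = 3.
So P(t) = -3t^2 + t + 3.
Then P(1) = 1.

1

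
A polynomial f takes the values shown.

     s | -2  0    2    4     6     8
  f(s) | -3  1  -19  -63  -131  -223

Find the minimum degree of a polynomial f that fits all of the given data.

Forward differences of the values at s = -2, 0, 2, 4, 6, 8:
  f  : -3  1  -19  -63  -131  -223
  Δ  : 4  -20  -44  -68  -92
  Δ^2: -24  -24  -24  -24
  Δ^3: 0  0  0
  Δ^4: 0  0
  Δ^5: 0
The second differences are constant (-24) and nonzero, while all higher differences vanish, so the minimal degree is 2.

2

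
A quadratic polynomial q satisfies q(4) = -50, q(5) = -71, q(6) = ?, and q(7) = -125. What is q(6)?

-96

The 3 known points determine the degree-2 polynomial uniquely.
Write q(n) = an^2 + bn + c. Substituting each data point gives a linear system:
  16a + 4b + c = -50
  25a + 5b + c = -71
  49a + 7b + c = -125
Solving the system yields a = -2, b = -3, c = -6.
So q(n) = -2n^2 - 3n - 6.
Then q(6) = -96.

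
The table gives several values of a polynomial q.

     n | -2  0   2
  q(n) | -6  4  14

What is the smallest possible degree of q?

1

Forward differences of the values at n = -2, 0, 2:
  q  : -6  4  14
  Δ  : 10  10
  Δ^2: 0
The first differences are constant (10) and nonzero, while all higher differences vanish, so the minimal degree is 1.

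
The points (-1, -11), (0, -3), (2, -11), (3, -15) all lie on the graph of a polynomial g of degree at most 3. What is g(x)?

g(x) = x^3 - 5x^2 + 2x - 3

Using the Lagrange interpolation formula with nodes -1, 0, 2, 3:
  L_0(x) = x(x - 2)(x - 3) / -12
  L_1(x) = (x + 1)(x - 2)(x - 3) / 6
  L_2(x) = (x + 1)x(x - 3) / -6
  L_3(x) = (x + 1)x(x - 2) / 12
Then g(x) = -11·L_0(x) - 3·L_1(x) - 11·L_2(x) - 15·L_3(x).
Expanding and collecting terms gives g(x) = x^3 - 5x^2 + 2x - 3.
Check: g(2) = -11. ✓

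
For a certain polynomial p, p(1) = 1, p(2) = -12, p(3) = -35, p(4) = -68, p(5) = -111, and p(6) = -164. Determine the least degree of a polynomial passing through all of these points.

2

Forward differences of the values at n = 1, 2, 3, 4, 5, 6:
  p  : 1  -12  -35  -68  -111  -164
  Δ  : -13  -23  -33  -43  -53
  Δ^2: -10  -10  -10  -10
  Δ^3: 0  0  0
  Δ^4: 0  0
  Δ^5: 0
The second differences are constant (-10) and nonzero, while all higher differences vanish, so the minimal degree is 2.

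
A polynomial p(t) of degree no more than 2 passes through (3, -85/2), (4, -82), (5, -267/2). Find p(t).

p(t) = -6t^2 + (5/2)t + 4

Write p(t) = at^2 + bt + c. Substituting each data point gives a linear system:
  9a + 3b + c = -85/2
  16a + 4b + c = -82
  25a + 5b + c = -267/2
Solving the system yields a = -6, b = 5/2, c = 4.
So p(t) = -6t² + (5/2)t + 4.
Check: p(5) = -267/2. ✓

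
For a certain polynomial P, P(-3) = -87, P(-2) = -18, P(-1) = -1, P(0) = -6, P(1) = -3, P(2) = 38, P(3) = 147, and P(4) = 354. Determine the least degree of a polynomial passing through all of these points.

Forward differences of the values at x = -3, -2, -1, 0, 1, 2, 3, 4:
  P  : -87  -18  -1  -6  -3  38  147  354
  Δ  : 69  17  -5  3  41  109  207
  Δ^2: -52  -22  8  38  68  98
  Δ^3: 30  30  30  30  30
  Δ^4: 0  0  0  0
  Δ^5: 0  0  0
  Δ^6: 0  0
  Δ^7: 0
The third differences are constant (30) and nonzero, while all higher differences vanish, so the minimal degree is 3.

3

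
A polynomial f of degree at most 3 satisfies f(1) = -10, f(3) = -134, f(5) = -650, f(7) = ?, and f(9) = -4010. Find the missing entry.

On equispaced nodes a degree-3 polynomial has vanishing fourth forward difference, so
  f(1) - 4·f(3) + 6·f(5) - 4·f(7) + f(9) = 0.
Substituting the known values and solving for f(7):
  -4·f(7) = 7384
  f(7) = -1846.

-1846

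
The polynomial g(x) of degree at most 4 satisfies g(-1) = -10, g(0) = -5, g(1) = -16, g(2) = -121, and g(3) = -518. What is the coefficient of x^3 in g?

-3

Write g(x) = ax^4 + bx^3 + cx^2 + dx + e. Substituting each data point gives a linear system:
  a - b + c - d + e = -10
  e = -5
  a + b + c + d + e = -16
  16a + 8b + 4c + 2d + e = -121
  81a + 27b + 9c + 3d + e = -518
Solving the system yields a = -5, b = -3, c = -3, d = 0, e = -5.
So g(x) = -5x^4 - 3x^3 - 3x^2 - 5.
The coefficient of x^3 is -3.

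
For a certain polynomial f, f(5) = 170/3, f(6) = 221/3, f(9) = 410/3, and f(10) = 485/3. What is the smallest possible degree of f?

Divided differences on the nodes 5, 6, 9, 10:
  order 0: 170/3  221/3  410/3  485/3
  order 1: 17  21  25
  order 2: 1  1
  order 3: 0
The order-2 divided differences are all 1 (nonzero) and every higher order vanishes, so the data lies on a polynomial of degree exactly 2.

2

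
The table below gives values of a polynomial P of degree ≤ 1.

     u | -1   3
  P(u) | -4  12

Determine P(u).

P(u) = 4u

Using the Lagrange interpolation formula with nodes -1, 3:
  L_0(u) = (u - 3) / -4
  L_1(u) = (u + 1) / 4
Then P(u) = -4·L_0(u) + 12·L_1(u).
Expanding and collecting terms gives P(u) = 4u.
Check: P(-1) = -4. ✓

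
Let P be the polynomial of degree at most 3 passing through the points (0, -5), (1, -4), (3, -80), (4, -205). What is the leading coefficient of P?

Write P(s) = as^3 + bs^2 + cs + d. Substituting each data point gives a linear system:
  d = -5
  a + b + c + d = -4
  27a + 9b + 3c + d = -80
  64a + 16b + 4c + d = -205
Solving the system yields a = -4, b = 3, c = 2, d = -5.
So P(s) = -4s^3 + 3s^2 + 2s - 5.
The leading coefficient is -4.

-4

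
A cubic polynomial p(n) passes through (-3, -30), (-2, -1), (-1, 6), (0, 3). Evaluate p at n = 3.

Forward differences of the values at n = -3, -2, -1, 0:
  p  : -30  -1  6  3
  Δ  : 29  7  -3
  Δ^2: -22  -10
  Δ^3: 12
The third differences are constant, confirming degree 3.
Interpolating (Newton forward form) and evaluating at n = 3 gives p(3) = 54.

54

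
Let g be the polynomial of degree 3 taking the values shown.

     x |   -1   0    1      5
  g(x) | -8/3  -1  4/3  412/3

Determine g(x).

Write g(x) = ax^3 + bx^2 + cx + d. Substituting each data point gives a linear system:
  -a + b - c + d = -8/3
  d = -1
  a + b + c + d = 4/3
  125a + 25b + 5c + d = 412/3
Solving the system yields a = 1, b = 1/3, c = 1, d = -1.
So g(x) = x^3 + (1/3)x^2 + x - 1.
Check: g(0) = -1. ✓

g(x) = x^3 + (1/3)x^2 + x - 1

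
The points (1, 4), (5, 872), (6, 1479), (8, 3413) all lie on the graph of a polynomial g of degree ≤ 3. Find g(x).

g(x) = 6x^3 + 6x^2 - 5x - 3

Write g(x) = ax^3 + bx^2 + cx + d. Substituting each data point gives a linear system:
  a + b + c + d = 4
  125a + 25b + 5c + d = 872
  216a + 36b + 6c + d = 1479
  512a + 64b + 8c + d = 3413
Solving the system yields a = 6, b = 6, c = -5, d = -3.
So g(x) = 6x^3 + 6x^2 - 5x - 3.
Check: g(8) = 3413. ✓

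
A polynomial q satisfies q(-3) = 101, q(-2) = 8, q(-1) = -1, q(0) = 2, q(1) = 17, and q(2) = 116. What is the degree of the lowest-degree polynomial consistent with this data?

Forward differences of the values at x = -3, -2, -1, 0, 1, 2:
  q  : 101  8  -1  2  17  116
  Δ  : -93  -9  3  15  99
  Δ^2: 84  12  12  84
  Δ^3: -72  0  72
  Δ^4: 72  72
  Δ^5: 0
The fourth differences are constant (72) and nonzero, while all higher differences vanish, so the minimal degree is 4.

4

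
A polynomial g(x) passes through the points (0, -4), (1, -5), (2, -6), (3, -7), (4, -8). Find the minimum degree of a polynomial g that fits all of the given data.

1

Forward differences of the values at x = 0, 1, 2, 3, 4:
  g  : -4  -5  -6  -7  -8
  Δ  : -1  -1  -1  -1
  Δ^2: 0  0  0
  Δ^3: 0  0
  Δ^4: 0
The first differences are constant (-1) and nonzero, while all higher differences vanish, so the minimal degree is 1.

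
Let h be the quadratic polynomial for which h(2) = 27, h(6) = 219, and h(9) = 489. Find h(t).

h(t) = 6t^2 + 3

Write h(t) = at^2 + bt + c. Substituting each data point gives a linear system:
  4a + 2b + c = 27
  36a + 6b + c = 219
  81a + 9b + c = 489
Solving the system yields a = 6, b = 0, c = 3.
So h(t) = 6t² + 3.
Check: h(6) = 219. ✓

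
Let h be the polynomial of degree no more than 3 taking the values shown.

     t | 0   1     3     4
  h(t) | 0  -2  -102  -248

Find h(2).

Using the Lagrange interpolation formula with nodes 0, 1, 3, 4:
  L_0(t) = (t - 1)(t - 3)(t - 4) / -12
  L_1(t) = t(t - 3)(t - 4) / 6
  L_2(t) = t(t - 1)(t - 4) / -6
  L_3(t) = t(t - 1)(t - 3) / 12
Then h(t) = 0·L_0(t) - 2·L_1(t) - 102·L_2(t) - 248·L_3(t).
Expanding and collecting terms gives h(t) = -4t^3 + 2t.
Evaluating at t = 2: h(2) = -28.

-28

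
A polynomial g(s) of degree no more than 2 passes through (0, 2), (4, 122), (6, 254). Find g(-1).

Using the Lagrange interpolation formula with nodes 0, 4, 6:
  L_0(s) = (s - 4)(s - 6) / 24
  L_1(s) = s(s - 6) / -8
  L_2(s) = s(s - 4) / 12
Then g(s) = 2·L_0(s) + 122·L_1(s) + 254·L_2(s).
Expanding and collecting terms gives g(s) = 6s² + 6s + 2.
Evaluating at s = -1: g(-1) = 2.

2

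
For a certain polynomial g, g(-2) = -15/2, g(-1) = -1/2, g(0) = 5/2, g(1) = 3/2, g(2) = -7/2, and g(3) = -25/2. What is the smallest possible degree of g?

2

Forward differences of the values at t = -2, -1, 0, 1, 2, 3:
  g  : -15/2  -1/2  5/2  3/2  -7/2  -25/2
  Δ  : 7  3  -1  -5  -9
  Δ^2: -4  -4  -4  -4
  Δ^3: 0  0  0
  Δ^4: 0  0
  Δ^5: 0
The second differences are constant (-4) and nonzero, while all higher differences vanish, so the minimal degree is 2.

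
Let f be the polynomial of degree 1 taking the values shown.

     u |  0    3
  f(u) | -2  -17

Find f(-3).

Using the Lagrange interpolation formula with nodes 0, 3:
  L_0(u) = (u - 3) / -3
  L_1(u) = u / 3
Then f(u) = -2·L_0(u) - 17·L_1(u).
Expanding and collecting terms gives f(u) = -5u - 2.
Evaluating at u = -3: f(-3) = 13.

13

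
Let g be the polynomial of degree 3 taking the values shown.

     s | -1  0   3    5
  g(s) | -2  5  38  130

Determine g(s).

g(s) = s^3 - s^2 + 5s + 5

Write g(s) = as^3 + bs^2 + cs + d. Substituting each data point gives a linear system:
  -a + b - c + d = -2
  d = 5
  27a + 9b + 3c + d = 38
  125a + 25b + 5c + d = 130
Solving the system yields a = 1, b = -1, c = 5, d = 5.
So g(s) = s³ - s² + 5s + 5.
Check: g(3) = 38. ✓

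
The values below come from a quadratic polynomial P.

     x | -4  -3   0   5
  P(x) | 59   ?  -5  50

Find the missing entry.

The 3 known points determine the degree-2 polynomial uniquely.
Write P(x) = ax^2 + bx + c. Substituting each data point gives a linear system:
  16a - 4b + c = 59
  c = -5
  25a + 5b + c = 50
Solving the system yields a = 3, b = -4, c = -5.
So P(x) = 3x² - 4x - 5.
Then P(-3) = 34.

34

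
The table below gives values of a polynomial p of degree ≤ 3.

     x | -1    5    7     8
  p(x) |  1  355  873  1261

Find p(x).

Write p(x) = ax^3 + bx^2 + cx + d. Substituting each data point gives a linear system:
  -a + b - c + d = 1
  125a + 25b + 5c + d = 355
  343a + 49b + 7c + d = 873
  512a + 64b + 8c + d = 1261
Solving the system yields a = 2, b = 3, c = 5, d = 5.
So p(x) = 2x^3 + 3x^2 + 5x + 5.
Check: p(8) = 1261. ✓

p(x) = 2x^3 + 3x^2 + 5x + 5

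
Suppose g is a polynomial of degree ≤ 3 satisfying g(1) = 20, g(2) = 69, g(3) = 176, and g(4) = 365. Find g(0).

5

Write g(t) = at^3 + bt^2 + ct + d. Substituting each data point gives a linear system:
  a + b + c + d = 20
  8a + 4b + 2c + d = 69
  27a + 9b + 3c + d = 176
  64a + 16b + 4c + d = 365
Solving the system yields a = 4, b = 5, c = 6, d = 5.
So g(t) = 4t^3 + 5t^2 + 6t + 5.
Then g(0) = 5.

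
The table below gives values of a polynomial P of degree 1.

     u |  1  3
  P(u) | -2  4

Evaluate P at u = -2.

-11

Using the Lagrange interpolation formula with nodes 1, 3:
  L_0(u) = (u - 3) / -2
  L_1(u) = (u - 1) / 2
Then P(u) = -2·L_0(u) + 4·L_1(u).
Expanding and collecting terms gives P(u) = 3u - 5.
Evaluating at u = -2: P(-2) = -11.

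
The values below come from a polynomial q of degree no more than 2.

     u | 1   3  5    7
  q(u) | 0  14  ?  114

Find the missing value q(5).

52

On equispaced nodes a degree-2 polynomial has vanishing third forward difference, so
  - q(1) + 3·q(3) - 3·q(5) + q(7) = 0.
Substituting the known values and solving for q(5):
  -3·q(5) = -156
  q(5) = 52.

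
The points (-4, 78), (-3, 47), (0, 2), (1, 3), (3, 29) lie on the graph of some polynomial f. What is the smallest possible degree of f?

Divided differences on the nodes -4, -3, 0, 1, 3:
  order 0: 78  47  2  3  29
  order 1: -31  -15  1  13
  order 2: 4  4  4
  order 3: 0  0
  order 4: 0
The order-2 divided differences are all 4 (nonzero) and every higher order vanishes, so the data lies on a polynomial of degree exactly 2.

2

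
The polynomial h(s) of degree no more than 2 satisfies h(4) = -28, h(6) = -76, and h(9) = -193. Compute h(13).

-433

Using the Lagrange interpolation formula with nodes 4, 6, 9:
  L_0(s) = (s - 6)(s - 9) / 10
  L_1(s) = (s - 4)(s - 9) / -6
  L_2(s) = (s - 4)(s - 6) / 15
Then h(s) = -28·L_0(s) - 76·L_1(s) - 193·L_2(s).
Expanding and collecting terms gives h(s) = -3s² + 6s - 4.
Evaluating at s = 13: h(13) = -433.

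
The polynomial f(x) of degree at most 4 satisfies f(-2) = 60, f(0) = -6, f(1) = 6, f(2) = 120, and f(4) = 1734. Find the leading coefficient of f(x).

6

Write f(x) = ax^4 + bx^3 + cx^2 + dx + e. Substituting each data point gives a linear system:
  16a - 8b + 4c - 2d + e = 60
  e = -6
  a + b + c + d + e = 6
  16a + 8b + 4c + 2d + e = 120
  256a + 64b + 16c + 4d + e = 1734
Solving the system yields a = 6, b = 3, c = 0, d = 3, e = -6.
So f(x) = 6x⁴ + 3x³ + 3x - 6.
The leading coefficient is 6.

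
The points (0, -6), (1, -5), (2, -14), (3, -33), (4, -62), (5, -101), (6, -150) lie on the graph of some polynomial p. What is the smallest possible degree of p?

Forward differences of the values at t = 0, 1, 2, 3, 4, 5, 6:
  p  : -6  -5  -14  -33  -62  -101  -150
  Δ  : 1  -9  -19  -29  -39  -49
  Δ^2: -10  -10  -10  -10  -10
  Δ^3: 0  0  0  0
  Δ^4: 0  0  0
  Δ^5: 0  0
  Δ^6: 0
The second differences are constant (-10) and nonzero, while all higher differences vanish, so the minimal degree is 2.

2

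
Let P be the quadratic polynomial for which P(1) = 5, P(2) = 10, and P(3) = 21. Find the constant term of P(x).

6

Write P(x) = ax^2 + bx + c. Substituting each data point gives a linear system:
  a + b + c = 5
  4a + 2b + c = 10
  9a + 3b + c = 21
Solving the system yields a = 3, b = -4, c = 6.
So P(x) = 3x² - 4x + 6.
The constant term is 6.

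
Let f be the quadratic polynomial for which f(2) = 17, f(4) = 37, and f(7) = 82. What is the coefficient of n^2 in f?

1

Write f(n) = an^2 + bn + c. Substituting each data point gives a linear system:
  4a + 2b + c = 17
  16a + 4b + c = 37
  49a + 7b + c = 82
Solving the system yields a = 1, b = 4, c = 5.
So f(n) = n^2 + 4n + 5.
The leading coefficient is 1.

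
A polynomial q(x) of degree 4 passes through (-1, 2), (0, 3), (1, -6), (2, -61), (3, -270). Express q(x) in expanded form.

q(x) = -3x^4 - 2x^2 - 4x + 3

Write q(x) = ax^4 + bx^3 + cx^2 + dx + e. Substituting each data point gives a linear system:
  a - b + c - d + e = 2
  e = 3
  a + b + c + d + e = -6
  16a + 8b + 4c + 2d + e = -61
  81a + 27b + 9c + 3d + e = -270
Solving the system yields a = -3, b = 0, c = -2, d = -4, e = 3.
So q(x) = -3x^4 - 2x^2 - 4x + 3.
Check: q(2) = -61. ✓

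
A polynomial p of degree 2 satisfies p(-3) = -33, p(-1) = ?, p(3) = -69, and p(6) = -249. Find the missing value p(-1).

3

The 3 known points determine the degree-2 polynomial uniquely.
Write p(t) = at^2 + bt + c. Substituting each data point gives a linear system:
  9a - 3b + c = -33
  9a + 3b + c = -69
  36a + 6b + c = -249
Solving the system yields a = -6, b = -6, c = 3.
So p(t) = -6t^2 - 6t + 3.
Then p(-1) = 3.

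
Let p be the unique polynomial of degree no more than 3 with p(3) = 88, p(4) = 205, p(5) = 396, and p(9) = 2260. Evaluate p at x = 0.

Write p(x) = ax^3 + bx^2 + cx + d. Substituting each data point gives a linear system:
  27a + 9b + 3c + d = 88
  64a + 16b + 4c + d = 205
  125a + 25b + 5c + d = 396
  729a + 81b + 9c + d = 2260
Solving the system yields a = 3, b = 1, c = -1, d = 1.
So p(x) = 3x³ + x² - x + 1.
Then p(0) = 1.

1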